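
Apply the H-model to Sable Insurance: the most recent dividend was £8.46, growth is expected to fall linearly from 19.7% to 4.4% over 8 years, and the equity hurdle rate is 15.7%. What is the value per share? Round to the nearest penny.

H-model: P₀ = D₀[(1+g_L) + H(g_S−g_L)]/(r−g_L), with H = 8/2 = 4.
P₀ = 8.46 × [(1+0.044) + 4×(0.197−0.044)] / (0.157−0.044)
   = 8.46 × 1.6560 / 0.113 = 123.9802

£123.98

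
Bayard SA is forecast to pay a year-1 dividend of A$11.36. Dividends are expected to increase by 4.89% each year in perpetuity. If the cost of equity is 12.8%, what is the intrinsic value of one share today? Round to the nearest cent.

A$143.62

Gordon growth model: P₀ = D₁/(r − g), with D₁ = 11.36 given directly.
P₀ = 11.3600 / (0.128 − 0.0489) = 11.3600 / 0.0791 = 143.6157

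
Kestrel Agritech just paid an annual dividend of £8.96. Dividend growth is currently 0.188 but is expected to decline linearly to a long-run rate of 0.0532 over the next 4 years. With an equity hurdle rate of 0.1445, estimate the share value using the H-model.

£129.82

H-model: P₀ = D₀[(1+g_L) + H(g_S−g_L)]/(r−g_L), with H = 4/2 = 2.
P₀ = 8.96 × [(1+0.0532) + 2×(0.188−0.0532)] / (0.1445−0.0532)
   = 8.96 × 1.3228 / 0.0913 = 129.8170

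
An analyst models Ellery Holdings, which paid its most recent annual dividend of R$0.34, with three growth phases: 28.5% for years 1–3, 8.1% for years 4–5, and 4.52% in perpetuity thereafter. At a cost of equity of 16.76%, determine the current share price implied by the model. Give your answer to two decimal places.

Three-stage DDM. Project D₁…D_5; terminal Gordon value at t=5 with g = 0.0452; discount at r = 0.1676.
D_1 = 0.4369
D_2 = 0.5614
D_3 = 0.7214
D_4 = 0.7799
D_5 = 0.8430
TV_5 = 0.8811/(0.1676−0.0452) = 7.1988
P₀ = Σ Dₜ/(1+r)ᵗ + TV_5/(1+r)^5 = 5.3646

R$5.36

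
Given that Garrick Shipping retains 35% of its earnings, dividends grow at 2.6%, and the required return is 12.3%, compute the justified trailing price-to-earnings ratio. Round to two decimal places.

6.88

Payout ratio b = 1 − 0.35 = 0.65.
Justified trailing P/E = b(1+g)/(r−g) = 0.65×(1+0.026)/(0.123−0.026) = 6.8753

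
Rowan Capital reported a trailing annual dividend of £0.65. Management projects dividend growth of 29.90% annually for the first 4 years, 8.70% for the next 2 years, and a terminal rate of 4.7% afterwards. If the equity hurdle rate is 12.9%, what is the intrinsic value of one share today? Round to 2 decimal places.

Three-stage DDM. Project D₁…D_6; terminal Gordon value at t=6 with g = 0.047; discount at r = 0.129.
D_1 = 0.8443
D_2 = 1.0968
D_3 = 1.4248
D_4 = 1.8508
D_5 = 2.0118
D_6 = 2.1868
TV_6 = 2.2896/(0.129−0.047) = 27.9217
P₀ = Σ Dₜ/(1+r)ᵗ + TV_6/(1+r)^6 = 19.3730

£19.37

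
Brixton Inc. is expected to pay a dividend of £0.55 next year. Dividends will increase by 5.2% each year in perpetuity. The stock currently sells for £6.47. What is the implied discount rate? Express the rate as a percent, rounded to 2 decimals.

13.70%

Rearranging the constant-growth DDM: r = D₁/P₀ + g.
r = 0.5500 / 6.47 + 0.052 = 0.08501 + 0.052 = 0.13701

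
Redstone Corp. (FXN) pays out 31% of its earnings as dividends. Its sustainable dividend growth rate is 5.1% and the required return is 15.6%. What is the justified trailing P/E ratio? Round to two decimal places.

3.10

Justified trailing P/E = b(1+g)/(r−g) = 0.31×(1+0.051)/(0.156−0.051) = 3.1030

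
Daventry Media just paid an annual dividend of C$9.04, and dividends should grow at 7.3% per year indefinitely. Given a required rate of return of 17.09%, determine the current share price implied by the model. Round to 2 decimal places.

C$99.08

Gordon growth model: P₀ = D₁/(r − g). D₁ = 9.04 × (1 + 0.073) = 9.6999.
P₀ = 9.6999 / (0.1709 − 0.073) = 9.6999 / 0.0979 = 99.0799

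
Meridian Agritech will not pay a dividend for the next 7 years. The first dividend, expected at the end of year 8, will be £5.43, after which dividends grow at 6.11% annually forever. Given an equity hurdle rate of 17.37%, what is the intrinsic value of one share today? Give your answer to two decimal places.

Deferred-dividend DDM. At t=7 the remaining stream is a growing perpetuity with first payment D_8 = 5.43.
V_7 = D_8/(r−g) = 5.43/(0.1737−0.0611) = 48.2238
P₀ = V_7/(1+r)^7 = 48.2238/(1+0.1737)^7 = 15.7167

£15.72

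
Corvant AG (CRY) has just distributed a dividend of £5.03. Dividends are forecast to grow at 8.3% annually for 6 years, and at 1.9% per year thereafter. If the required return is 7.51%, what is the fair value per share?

Two-stage DDM. Project D₁…D_6 at 0.083, terminal growth 0.019, discount at r = 0.0751.
D_1 = 5.4475
D_2 = 5.8996
D_3 = 6.3893
D_4 = 6.9196
D_5 = 7.4939
D_6 = 8.1159
Terminal value at t=6: TV = D_7/(r−g) = 8.2701/(0.0751−0.019) = 147.4178
P₀ = 5.4475/(1+0.0751)^1 + 5.8996/(1+0.0751)^2 + 6.3893/(1+0.0751)^3 + 6.9196/(1+0.0751)^4 + 7.4939/(1+0.0751)^5 + 8.1159/(1+0.0751)^6 + 147.4178/(1+0.0751)^6 = 126.4336

£126.43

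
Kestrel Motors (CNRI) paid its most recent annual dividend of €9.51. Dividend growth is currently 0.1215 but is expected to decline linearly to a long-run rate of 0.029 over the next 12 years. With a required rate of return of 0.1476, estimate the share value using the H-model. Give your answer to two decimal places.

H-model: P₀ = D₀[(1+g_L) + H(g_S−g_L)]/(r−g_L), with H = 12/2 = 6.
P₀ = 9.51 × [(1+0.029) + 6×(0.1215−0.029)] / (0.1476−0.029)
   = 9.51 × 1.5840 / 0.1186 = 127.0138

€127.01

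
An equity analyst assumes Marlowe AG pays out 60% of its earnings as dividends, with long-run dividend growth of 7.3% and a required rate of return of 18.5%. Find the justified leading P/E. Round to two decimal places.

Justified leading P/E = b/(r−g) = 0.60/(0.185−0.073) = 5.3571

5.36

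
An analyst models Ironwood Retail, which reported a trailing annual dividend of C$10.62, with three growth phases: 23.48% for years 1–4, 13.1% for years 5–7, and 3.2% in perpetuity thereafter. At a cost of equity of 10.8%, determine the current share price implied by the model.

Three-stage DDM. Project D₁…D_7; terminal Gordon value at t=7 with g = 0.032; discount at r = 0.108.
D_1 = 13.1136
D_2 = 16.1926
D_3 = 19.9947
D_4 = 24.6894
D_5 = 27.9237
D_6 = 31.5818
D_7 = 35.7190
TV_7 = 36.8620/(0.108−0.032) = 485.0259
P₀ = Σ Dₜ/(1+r)ᵗ + TV_7/(1+r)^7 = 343.9035

C$343.90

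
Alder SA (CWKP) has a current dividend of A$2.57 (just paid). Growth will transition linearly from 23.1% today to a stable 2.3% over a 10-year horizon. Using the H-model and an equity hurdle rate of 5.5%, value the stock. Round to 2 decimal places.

A$165.68

H-model: P₀ = D₀[(1+g_L) + H(g_S−g_L)]/(r−g_L), with H = 10/2 = 5.
P₀ = 2.57 × [(1+0.023) + 5×(0.231−0.023)] / (0.055−0.023)
   = 2.57 × 2.0630 / 0.032 = 165.6847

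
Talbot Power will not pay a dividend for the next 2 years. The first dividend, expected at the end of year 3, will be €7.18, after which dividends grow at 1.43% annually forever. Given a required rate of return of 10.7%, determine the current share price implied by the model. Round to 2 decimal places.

€63.20

Deferred-dividend DDM. At t=2 the remaining stream is a growing perpetuity with first payment D_3 = 7.18.
V_2 = D_3/(r−g) = 7.18/(0.107−0.0143) = 77.4542
P₀ = V_2/(1+r)^2 = 77.4542/(1+0.107)^2 = 63.2047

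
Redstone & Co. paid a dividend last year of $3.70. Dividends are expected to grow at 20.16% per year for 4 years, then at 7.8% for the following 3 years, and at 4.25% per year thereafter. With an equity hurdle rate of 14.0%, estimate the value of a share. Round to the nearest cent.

$70.46

Three-stage DDM. Project D₁…D_7; terminal Gordon value at t=7 with g = 0.0425; discount at r = 0.14.
D_1 = 4.4459
D_2 = 5.3422
D_3 = 6.4192
D_4 = 7.7133
D_5 = 8.3150
D_6 = 8.9635
D_7 = 9.6627
TV_7 = 10.0733/(0.14−0.0425) = 103.3164
P₀ = Σ Dₜ/(1+r)ᵗ + TV_7/(1+r)^7 = 70.4631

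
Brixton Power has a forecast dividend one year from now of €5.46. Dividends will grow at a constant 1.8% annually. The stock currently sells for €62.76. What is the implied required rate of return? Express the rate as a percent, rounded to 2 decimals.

Rearranging the constant-growth DDM: r = D₁/P₀ + g.
r = 5.4600 / 62.76 + 0.018 = 0.08700 + 0.018 = 0.10500

10.50%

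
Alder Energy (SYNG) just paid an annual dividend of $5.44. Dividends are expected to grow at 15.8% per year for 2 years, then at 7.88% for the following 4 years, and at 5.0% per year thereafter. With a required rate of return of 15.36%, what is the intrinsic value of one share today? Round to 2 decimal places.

Three-stage DDM. Project D₁…D_6; terminal Gordon value at t=6 with g = 0.05; discount at r = 0.1536.
D_1 = 6.2995
D_2 = 7.2948
D_3 = 7.8697
D_4 = 8.4898
D_5 = 9.1588
D_6 = 9.8805
TV_6 = 10.3745/(0.1536−0.05) = 100.1404
P₀ = Σ Dₜ/(1+r)ᵗ + TV_6/(1+r)^6 = 72.0266

$72.03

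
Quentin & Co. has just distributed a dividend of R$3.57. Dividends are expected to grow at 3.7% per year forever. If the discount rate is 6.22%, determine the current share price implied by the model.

Gordon growth model: P₀ = D₁/(r − g). D₁ = 3.57 × (1 + 0.037) = 3.7021.
P₀ = 3.7021 / (0.0622 − 0.037) = 3.7021 / 0.0252 = 146.9083

R$146.91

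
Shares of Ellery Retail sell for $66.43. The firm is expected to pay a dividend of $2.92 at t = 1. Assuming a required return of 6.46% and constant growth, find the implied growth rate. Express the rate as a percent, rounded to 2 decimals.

From P₀ = D₁/(r − g), the implied growth is g = r − D₁/P₀.
g = 0.0646 − 2.92/66.43 = 0.0646 − 0.04396 = 0.02064

2.06%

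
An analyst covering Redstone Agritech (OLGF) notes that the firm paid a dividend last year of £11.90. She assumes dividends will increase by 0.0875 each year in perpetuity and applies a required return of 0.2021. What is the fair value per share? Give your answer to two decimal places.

£112.93

Gordon growth model: P₀ = D₁/(r − g). D₁ = 11.90 × (1 + 0.0875) = 12.9413.
P₀ = 12.9413 / (0.2021 − 0.0875) = 12.9413 / 0.1146 = 112.9254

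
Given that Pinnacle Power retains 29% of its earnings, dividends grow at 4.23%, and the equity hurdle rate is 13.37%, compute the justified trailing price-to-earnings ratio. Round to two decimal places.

8.10

Payout ratio b = 1 − 0.29 = 0.71.
Justified trailing P/E = b(1+g)/(r−g) = 0.71×(1+0.0423)/(0.1337−0.0423) = 8.0966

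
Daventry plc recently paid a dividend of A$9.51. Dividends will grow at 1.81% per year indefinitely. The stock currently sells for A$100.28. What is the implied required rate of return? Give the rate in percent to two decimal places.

Rearranging the constant-growth DDM: r = D₁/P₀ + g.
D₁ = 9.51 × (1 + 0.0181) = 9.6821.
r = 9.6821 / 100.28 + 0.0181 = 0.09655 + 0.0181 = 0.11465

11.47%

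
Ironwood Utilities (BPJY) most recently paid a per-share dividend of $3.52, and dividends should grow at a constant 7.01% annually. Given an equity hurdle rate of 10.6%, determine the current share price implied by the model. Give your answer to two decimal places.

Gordon growth model: P₀ = D₁/(r − g). D₁ = 3.52 × (1 + 0.0701) = 3.7668.
P₀ = 3.7668 / (0.106 − 0.0701) = 3.7668 / 0.0359 = 104.9235

$104.92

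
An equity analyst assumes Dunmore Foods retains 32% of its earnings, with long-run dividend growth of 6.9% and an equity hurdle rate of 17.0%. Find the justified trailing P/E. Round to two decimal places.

Payout ratio b = 1 − 0.32 = 0.68.
Justified trailing P/E = b(1+g)/(r−g) = 0.68×(1+0.069)/(0.17−0.069) = 7.1972

7.20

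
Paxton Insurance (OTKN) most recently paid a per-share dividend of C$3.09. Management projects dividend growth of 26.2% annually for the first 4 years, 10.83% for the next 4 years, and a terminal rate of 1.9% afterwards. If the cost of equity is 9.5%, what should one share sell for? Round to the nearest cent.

Three-stage DDM. Project D₁…D_8; terminal Gordon value at t=8 with g = 0.019; discount at r = 0.095.
D_1 = 3.8996
D_2 = 4.9213
D_3 = 6.2106
D_4 = 7.8378
D_5 = 8.6867
D_6 = 9.6274
D_7 = 10.6701
D_8 = 11.8257
TV_8 = 12.0503/(0.095−0.019) = 158.5571
P₀ = Σ Dₜ/(1+r)ᵗ + TV_8/(1+r)^8 = 117.0389

C$117.04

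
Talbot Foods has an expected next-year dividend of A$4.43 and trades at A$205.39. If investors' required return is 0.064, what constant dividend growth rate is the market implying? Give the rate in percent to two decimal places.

From P₀ = D₁/(r − g), the implied growth is g = r − D₁/P₀.
g = 0.064 − 4.43/205.39 = 0.064 − 0.02157 = 0.04243

4.24%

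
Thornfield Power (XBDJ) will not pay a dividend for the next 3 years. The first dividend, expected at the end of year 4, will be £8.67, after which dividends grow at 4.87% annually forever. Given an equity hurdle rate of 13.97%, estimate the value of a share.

£64.36

Deferred-dividend DDM. At t=3 the remaining stream is a growing perpetuity with first payment D_4 = 8.67.
V_3 = D_4/(r−g) = 8.67/(0.1397−0.0487) = 95.2747
P₀ = V_3/(1+r)^3 = 95.2747/(1+0.1397)^3 = 64.3585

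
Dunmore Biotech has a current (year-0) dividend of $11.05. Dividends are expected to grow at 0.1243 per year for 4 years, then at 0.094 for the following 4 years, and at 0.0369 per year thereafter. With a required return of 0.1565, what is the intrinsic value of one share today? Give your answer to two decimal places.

Three-stage DDM. Project D₁…D_8; terminal Gordon value at t=8 with g = 0.0369; discount at r = 0.1565.
D_1 = 12.4235
D_2 = 13.9678
D_3 = 15.7040
D_4 = 17.6560
D_5 = 19.3156
D_6 = 21.1313
D_7 = 23.1176
D_8 = 25.2907
TV_8 = 26.2239/(0.1565−0.0369) = 219.2634
P₀ = Σ Dₜ/(1+r)ᵗ + TV_8/(1+r)^8 = 144.1512

$144.15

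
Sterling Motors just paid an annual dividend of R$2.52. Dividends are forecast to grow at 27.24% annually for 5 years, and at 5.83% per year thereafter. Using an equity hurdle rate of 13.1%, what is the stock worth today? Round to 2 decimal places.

Two-stage DDM. Project D₁…D_5 at 0.2724, terminal growth 0.0583, discount at r = 0.131.
D_1 = 3.2064
D_2 = 4.0799
D_3 = 5.1912
D_4 = 6.6053
D_5 = 8.4046
Terminal value at t=5: TV = D_6/(r−g) = 8.8946/(0.131−0.0583) = 122.3470
P₀ = 3.2064/(1+0.131)^1 + 4.0799/(1+0.131)^2 + 5.1912/(1+0.131)^3 + 6.6053/(1+0.131)^4 + 8.4046/(1+0.131)^5 + 122.3470/(1+0.131)^5 = 84.3032

R$84.30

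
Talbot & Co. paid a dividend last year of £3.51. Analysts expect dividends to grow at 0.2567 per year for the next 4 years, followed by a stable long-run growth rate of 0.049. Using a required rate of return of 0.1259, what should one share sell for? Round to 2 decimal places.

£92.94

Two-stage DDM. Project D₁…D_4 at 0.2567, terminal growth 0.049, discount at r = 0.1259.
D_1 = 4.4110
D_2 = 5.5433
D_3 = 6.9663
D_4 = 8.7545
Terminal value at t=4: TV = D_5/(r−g) = 9.1835/(0.1259−0.049) = 119.4216
P₀ = 4.4110/(1+0.1259)^1 + 5.5433/(1+0.1259)^2 + 6.9663/(1+0.1259)^3 + 8.7545/(1+0.1259)^4 + 119.4216/(1+0.1259)^4 = 92.9358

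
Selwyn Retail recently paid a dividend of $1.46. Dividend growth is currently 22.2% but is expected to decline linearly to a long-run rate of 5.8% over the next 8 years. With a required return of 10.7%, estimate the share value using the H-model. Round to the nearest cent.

H-model: P₀ = D₀[(1+g_L) + H(g_S−g_L)]/(r−g_L), with H = 8/2 = 4.
P₀ = 1.46 × [(1+0.058) + 4×(0.222−0.058)] / (0.107−0.058)
   = 1.46 × 1.7140 / 0.049 = 51.0702

$51.07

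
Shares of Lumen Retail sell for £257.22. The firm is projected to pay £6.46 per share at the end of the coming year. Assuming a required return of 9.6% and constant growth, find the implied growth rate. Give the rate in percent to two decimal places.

7.09%

From P₀ = D₁/(r − g), the implied growth is g = r − D₁/P₀.
g = 0.096 − 6.46/257.22 = 0.096 − 0.02511 = 0.07089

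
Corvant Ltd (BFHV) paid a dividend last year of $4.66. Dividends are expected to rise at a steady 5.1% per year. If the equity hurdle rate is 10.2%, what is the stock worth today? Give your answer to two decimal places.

Gordon growth model: P₀ = D₁/(r − g). D₁ = 4.66 × (1 + 0.051) = 4.8977.
P₀ = 4.8977 / (0.102 − 0.051) = 4.8977 / 0.051 = 96.0325

$96.03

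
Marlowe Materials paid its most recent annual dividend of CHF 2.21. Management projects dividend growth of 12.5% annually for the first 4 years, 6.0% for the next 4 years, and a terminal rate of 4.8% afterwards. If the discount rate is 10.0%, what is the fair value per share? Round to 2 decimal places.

CHF 60.20

Three-stage DDM. Project D₁…D_8; terminal Gordon value at t=8 with g = 0.048; discount at r = 0.1.
D_1 = 2.4863
D_2 = 2.7970
D_3 = 3.1467
D_4 = 3.5400
D_5 = 3.7524
D_6 = 3.9775
D_7 = 4.2162
D_8 = 4.4692
TV_8 = 4.6837/(0.1−0.048) = 90.0707
P₀ = Σ Dₜ/(1+r)ᵗ + TV_8/(1+r)^8 = 60.1961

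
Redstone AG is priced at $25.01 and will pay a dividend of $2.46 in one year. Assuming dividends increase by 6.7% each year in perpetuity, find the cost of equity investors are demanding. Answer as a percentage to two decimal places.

Rearranging the constant-growth DDM: r = D₁/P₀ + g.
r = 2.4600 / 25.01 + 0.067 = 0.09836 + 0.067 = 0.16536

16.54%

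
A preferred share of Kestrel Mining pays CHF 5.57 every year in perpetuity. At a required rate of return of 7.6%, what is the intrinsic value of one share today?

Zero-growth DDM (perpetuity): P₀ = D/r = 5.57 / 0.076 = 73.2895

CHF 73.29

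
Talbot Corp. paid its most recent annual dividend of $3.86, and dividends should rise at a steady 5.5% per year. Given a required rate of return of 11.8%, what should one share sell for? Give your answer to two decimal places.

$64.64

Gordon growth model: P₀ = D₁/(r − g). D₁ = 3.86 × (1 + 0.055) = 4.0723.
P₀ = 4.0723 / (0.118 − 0.055) = 4.0723 / 0.063 = 64.6397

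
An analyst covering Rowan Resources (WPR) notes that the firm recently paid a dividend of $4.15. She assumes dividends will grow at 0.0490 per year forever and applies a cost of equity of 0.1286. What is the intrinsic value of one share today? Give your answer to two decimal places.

$54.69

Gordon growth model: P₀ = D₁/(r − g). D₁ = 4.15 × (1 + 0.049) = 4.3533.
P₀ = 4.3533 / (0.1286 − 0.049) = 4.3533 / 0.0796 = 54.6903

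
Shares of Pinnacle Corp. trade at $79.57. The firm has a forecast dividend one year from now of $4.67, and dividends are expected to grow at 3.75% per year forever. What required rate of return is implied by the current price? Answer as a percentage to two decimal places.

Rearranging the constant-growth DDM: r = D₁/P₀ + g.
r = 4.6700 / 79.57 + 0.0375 = 0.05869 + 0.0375 = 0.09619

9.62%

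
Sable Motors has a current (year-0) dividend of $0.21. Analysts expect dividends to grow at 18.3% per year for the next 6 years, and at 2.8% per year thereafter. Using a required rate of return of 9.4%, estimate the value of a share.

$6.90

Two-stage DDM. Project D₁…D_6 at 0.183, terminal growth 0.028, discount at r = 0.094.
D_1 = 0.2484
D_2 = 0.2939
D_3 = 0.3477
D_4 = 0.4113
D_5 = 0.4866
D_6 = 0.5756
Terminal value at t=6: TV = D_7/(r−g) = 0.5917/(0.094−0.028) = 8.9656
P₀ = 0.2484/(1+0.094)^1 + 0.2939/(1+0.094)^2 + 0.3477/(1+0.094)^3 + 0.4113/(1+0.094)^4 + 0.4866/(1+0.094)^5 + 0.5756/(1+0.094)^6 + 8.9656/(1+0.094)^6 = 6.9012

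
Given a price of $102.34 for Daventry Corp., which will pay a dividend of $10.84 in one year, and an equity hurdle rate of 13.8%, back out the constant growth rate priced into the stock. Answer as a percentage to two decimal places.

From P₀ = D₁/(r − g), the implied growth is g = r − D₁/P₀.
g = 0.138 − 10.84/102.34 = 0.138 − 0.10592 = 0.03208

3.21%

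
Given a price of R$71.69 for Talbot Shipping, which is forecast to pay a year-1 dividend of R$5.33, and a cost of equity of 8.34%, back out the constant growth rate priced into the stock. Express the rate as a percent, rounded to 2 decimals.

From P₀ = D₁/(r − g), the implied growth is g = r − D₁/P₀.
g = 0.0834 − 5.33/71.69 = 0.0834 − 0.07435 = 0.00905

0.91%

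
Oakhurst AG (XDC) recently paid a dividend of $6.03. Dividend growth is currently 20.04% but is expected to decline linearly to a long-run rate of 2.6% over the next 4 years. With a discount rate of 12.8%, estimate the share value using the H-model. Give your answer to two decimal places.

H-model: P₀ = D₀[(1+g_L) + H(g_S−g_L)]/(r−g_L), with H = 4/2 = 2.
P₀ = 6.03 × [(1+0.026) + 2×(0.2004−0.026)] / (0.128−0.026)
   = 6.03 × 1.3748 / 0.102 = 81.2749

$81.27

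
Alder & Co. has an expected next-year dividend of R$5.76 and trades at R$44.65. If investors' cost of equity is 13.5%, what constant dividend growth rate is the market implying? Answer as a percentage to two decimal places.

From P₀ = D₁/(r − g), the implied growth is g = r − D₁/P₀.
g = 0.135 − 5.76/44.65 = 0.135 − 0.12900 = 0.00600

0.60%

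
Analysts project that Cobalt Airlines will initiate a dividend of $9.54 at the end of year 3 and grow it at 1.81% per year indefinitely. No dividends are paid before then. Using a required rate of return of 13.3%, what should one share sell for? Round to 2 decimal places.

Deferred-dividend DDM. At t=2 the remaining stream is a growing perpetuity with first payment D_3 = 9.54.
V_2 = D_3/(r−g) = 9.54/(0.133−0.0181) = 83.0287
P₀ = V_2/(1+r)^2 = 83.0287/(1+0.133)^2 = 64.6798

$64.68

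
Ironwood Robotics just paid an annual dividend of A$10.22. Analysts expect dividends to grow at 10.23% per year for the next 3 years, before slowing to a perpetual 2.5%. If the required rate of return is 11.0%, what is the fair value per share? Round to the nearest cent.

A$150.93

Two-stage DDM. Project D₁…D_3 at 0.1023, terminal growth 0.025, discount at r = 0.11.
D_1 = 11.2655
D_2 = 12.4180
D_3 = 13.6883
Terminal value at t=3: TV = D_4/(r−g) = 14.0305/(0.11−0.025) = 165.0651
P₀ = 11.2655/(1+0.11)^1 + 12.4180/(1+0.11)^2 + 13.6883/(1+0.11)^3 + 165.0651/(1+0.11)^3 = 150.9308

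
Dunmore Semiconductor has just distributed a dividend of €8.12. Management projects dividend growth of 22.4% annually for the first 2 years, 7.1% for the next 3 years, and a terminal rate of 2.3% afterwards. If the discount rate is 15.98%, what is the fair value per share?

€94.05

Three-stage DDM. Project D₁…D_5; terminal Gordon value at t=5 with g = 0.023; discount at r = 0.1598.
D_1 = 9.9389
D_2 = 12.1652
D_3 = 13.0289
D_4 = 13.9540
D_5 = 14.9447
TV_5 = 15.2884/(0.1598−0.023) = 111.7575
P₀ = Σ Dₜ/(1+r)ᵗ + TV_5/(1+r)^5 = 94.0533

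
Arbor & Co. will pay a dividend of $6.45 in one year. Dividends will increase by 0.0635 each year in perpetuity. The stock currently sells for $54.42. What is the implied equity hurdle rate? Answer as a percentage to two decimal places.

Rearranging the constant-growth DDM: r = D₁/P₀ + g.
r = 6.4500 / 54.42 + 0.0635 = 0.11852 + 0.0635 = 0.18202

18.20%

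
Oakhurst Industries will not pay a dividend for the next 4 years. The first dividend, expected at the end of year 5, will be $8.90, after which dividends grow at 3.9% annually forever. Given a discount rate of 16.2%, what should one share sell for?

$39.69

Deferred-dividend DDM. At t=4 the remaining stream is a growing perpetuity with first payment D_5 = 8.90.
V_4 = D_5/(r−g) = 8.90/(0.162−0.039) = 72.3577
P₀ = V_4/(1+r)^4 = 72.3577/(1+0.162)^4 = 39.6881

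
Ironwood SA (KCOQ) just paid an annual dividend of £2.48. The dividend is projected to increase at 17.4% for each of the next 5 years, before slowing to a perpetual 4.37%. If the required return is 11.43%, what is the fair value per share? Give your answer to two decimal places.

£62.14

Two-stage DDM. Project D₁…D_5 at 0.174, terminal growth 0.0437, discount at r = 0.1143.
D_1 = 2.9115
D_2 = 3.4181
D_3 = 4.0129
D_4 = 4.7111
D_5 = 5.5309
Terminal value at t=5: TV = D_6/(r−g) = 5.7726/(0.1143−0.0437) = 81.7642
P₀ = 2.9115/(1+0.1143)^1 + 3.4181/(1+0.1143)^2 + 4.0129/(1+0.1143)^3 + 4.7111/(1+0.1143)^4 + 5.5309/(1+0.1143)^5 + 81.7642/(1+0.1143)^5 = 62.1353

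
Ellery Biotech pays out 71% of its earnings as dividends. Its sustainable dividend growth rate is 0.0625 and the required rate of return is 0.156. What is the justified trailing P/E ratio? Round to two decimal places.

Justified trailing P/E = b(1+g)/(r−g) = 0.71×(1+0.0625)/(0.156−0.0625) = 8.0682

8.07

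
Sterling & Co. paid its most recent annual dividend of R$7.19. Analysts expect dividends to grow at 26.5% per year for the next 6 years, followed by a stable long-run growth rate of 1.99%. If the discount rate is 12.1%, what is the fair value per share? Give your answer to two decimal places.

R$217.04

Two-stage DDM. Project D₁…D_6 at 0.265, terminal growth 0.0199, discount at r = 0.121.
D_1 = 9.0954
D_2 = 11.5056
D_3 = 14.5546
D_4 = 18.4116
D_5 = 23.2906
D_6 = 29.4627
Terminal value at t=6: TV = D_7/(r−g) = 30.0490/(0.121−0.0199) = 297.2203
P₀ = 9.0954/(1+0.121)^1 + 11.5056/(1+0.121)^2 + 14.5546/(1+0.121)^3 + 18.4116/(1+0.121)^4 + 23.2906/(1+0.121)^5 + 29.4627/(1+0.121)^6 + 297.2203/(1+0.121)^6 = 217.0414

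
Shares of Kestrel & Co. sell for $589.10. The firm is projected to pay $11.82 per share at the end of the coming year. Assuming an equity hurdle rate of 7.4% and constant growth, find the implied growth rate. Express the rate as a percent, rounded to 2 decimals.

5.39%

From P₀ = D₁/(r − g), the implied growth is g = r − D₁/P₀.
g = 0.074 − 11.82/589.10 = 0.074 − 0.02006 = 0.05394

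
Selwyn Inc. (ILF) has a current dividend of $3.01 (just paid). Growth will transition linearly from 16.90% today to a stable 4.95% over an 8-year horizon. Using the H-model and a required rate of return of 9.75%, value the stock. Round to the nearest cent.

$95.79

H-model: P₀ = D₀[(1+g_L) + H(g_S−g_L)]/(r−g_L), with H = 8/2 = 4.
P₀ = 3.01 × [(1+0.0495) + 4×(0.169−0.0495)] / (0.0975−0.0495)
   = 3.01 × 1.5275 / 0.048 = 95.7870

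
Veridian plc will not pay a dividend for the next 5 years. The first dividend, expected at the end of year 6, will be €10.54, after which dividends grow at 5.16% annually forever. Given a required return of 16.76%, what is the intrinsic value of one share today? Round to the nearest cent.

€41.87

Deferred-dividend DDM. At t=5 the remaining stream is a growing perpetuity with first payment D_6 = 10.54.
V_5 = D_6/(r−g) = 10.54/(0.1676−0.0516) = 90.8621
P₀ = V_5/(1+r)^5 = 90.8621/(1+0.1676)^5 = 41.8709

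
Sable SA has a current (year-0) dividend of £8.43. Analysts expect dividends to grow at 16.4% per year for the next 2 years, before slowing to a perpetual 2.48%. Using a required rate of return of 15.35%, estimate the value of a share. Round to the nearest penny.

£85.44

Two-stage DDM. Project D₁…D_2 at 0.164, terminal growth 0.0248, discount at r = 0.1535.
D_1 = 9.8125
D_2 = 11.4218
Terminal value at t=2: TV = D_3/(r−g) = 11.7050/(0.1535−0.0248) = 90.9482
P₀ = 9.8125/(1+0.1535)^1 + 11.4218/(1+0.1535)^2 + 90.9482/(1+0.1535)^2 = 85.4441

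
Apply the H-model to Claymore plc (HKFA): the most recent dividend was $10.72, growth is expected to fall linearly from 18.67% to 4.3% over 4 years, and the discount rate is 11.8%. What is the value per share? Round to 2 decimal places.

$190.16

H-model: P₀ = D₀[(1+g_L) + H(g_S−g_L)]/(r−g_L), with H = 4/2 = 2.
P₀ = 10.72 × [(1+0.043) + 2×(0.1867−0.043)] / (0.118−0.043)
   = 10.72 × 1.3304 / 0.075 = 190.1585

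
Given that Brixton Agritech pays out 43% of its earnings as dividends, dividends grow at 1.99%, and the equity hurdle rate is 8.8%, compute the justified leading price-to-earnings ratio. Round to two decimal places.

Justified leading P/E = b/(r−g) = 0.43/(0.088−0.0199) = 6.3142

6.31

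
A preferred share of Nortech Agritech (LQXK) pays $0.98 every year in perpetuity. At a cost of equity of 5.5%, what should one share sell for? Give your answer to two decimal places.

Zero-growth DDM (perpetuity): P₀ = D/r = 0.98 / 0.055 = 17.8182

$17.82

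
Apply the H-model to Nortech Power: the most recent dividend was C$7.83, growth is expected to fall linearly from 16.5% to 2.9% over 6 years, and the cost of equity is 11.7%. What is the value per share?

H-model: P₀ = D₀[(1+g_L) + H(g_S−g_L)]/(r−g_L), with H = 6/2 = 3.
P₀ = 7.83 × [(1+0.029) + 3×(0.165−0.029)] / (0.117−0.029)
   = 7.83 × 1.4370 / 0.088 = 127.8603

C$127.86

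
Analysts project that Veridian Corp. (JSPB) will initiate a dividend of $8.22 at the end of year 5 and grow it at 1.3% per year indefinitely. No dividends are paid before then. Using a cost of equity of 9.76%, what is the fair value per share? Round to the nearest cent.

$66.95

Deferred-dividend DDM. At t=4 the remaining stream is a growing perpetuity with first payment D_5 = 8.22.
V_4 = D_5/(r−g) = 8.22/(0.0976−0.013) = 97.1631
P₀ = V_4/(1+r)^4 = 97.1631/(1+0.0976)^4 = 66.9461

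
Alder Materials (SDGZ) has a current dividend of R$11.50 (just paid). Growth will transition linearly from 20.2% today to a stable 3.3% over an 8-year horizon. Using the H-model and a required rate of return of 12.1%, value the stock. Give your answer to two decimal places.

H-model: P₀ = D₀[(1+g_L) + H(g_S−g_L)]/(r−g_L), with H = 8/2 = 4.
P₀ = 11.50 × [(1+0.033) + 4×(0.202−0.033)] / (0.121−0.033)
   = 11.50 × 1.7090 / 0.088 = 223.3352

R$223.34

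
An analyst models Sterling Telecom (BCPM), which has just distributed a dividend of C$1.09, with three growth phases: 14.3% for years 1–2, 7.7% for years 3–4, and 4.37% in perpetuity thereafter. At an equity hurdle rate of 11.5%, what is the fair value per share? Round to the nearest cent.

C$20.08

Three-stage DDM. Project D₁…D_4; terminal Gordon value at t=4 with g = 0.0437; discount at r = 0.115.
D_1 = 1.2459
D_2 = 1.4240
D_3 = 1.5337
D_4 = 1.6518
TV_4 = 1.7240/(0.115−0.0437) = 24.1789
P₀ = Σ Dₜ/(1+r)ᵗ + TV_4/(1+r)^4 = 20.0815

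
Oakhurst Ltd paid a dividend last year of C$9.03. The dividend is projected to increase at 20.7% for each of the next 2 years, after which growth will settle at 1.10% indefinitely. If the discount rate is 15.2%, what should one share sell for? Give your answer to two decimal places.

Two-stage DDM. Project D₁…D_2 at 0.207, terminal growth 0.011, discount at r = 0.152.
D_1 = 10.8992
D_2 = 13.1553
Terminal value at t=2: TV = D_3/(r−g) = 13.3001/(0.152−0.011) = 94.3266
P₀ = 10.8992/(1+0.152)^1 + 13.1553/(1+0.152)^2 + 94.3266/(1+0.152)^2 = 90.4510

C$90.45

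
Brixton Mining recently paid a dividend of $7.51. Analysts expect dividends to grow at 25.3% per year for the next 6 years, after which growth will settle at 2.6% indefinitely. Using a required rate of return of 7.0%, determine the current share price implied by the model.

$532.76

Two-stage DDM. Project D₁…D_6 at 0.253, terminal growth 0.026, discount at r = 0.07.
D_1 = 9.4100
D_2 = 11.7908
D_3 = 14.7738
D_4 = 18.5116
D_5 = 23.1950
D_6 = 29.0634
Terminal value at t=6: TV = D_7/(r−g) = 29.8190/(0.07−0.026) = 677.7056
P₀ = 9.4100/(1+0.07)^1 + 11.7908/(1+0.07)^2 + 14.7738/(1+0.07)^3 + 18.5116/(1+0.07)^4 + 23.1950/(1+0.07)^5 + 29.0634/(1+0.07)^6 + 677.7056/(1+0.07)^6 = 532.7629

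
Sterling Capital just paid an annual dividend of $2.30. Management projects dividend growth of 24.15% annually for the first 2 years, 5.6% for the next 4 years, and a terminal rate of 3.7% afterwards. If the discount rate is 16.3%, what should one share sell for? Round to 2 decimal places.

Three-stage DDM. Project D₁…D_6; terminal Gordon value at t=6 with g = 0.037; discount at r = 0.163.
D_1 = 2.8554
D_2 = 3.5450
D_3 = 3.7436
D_4 = 3.9532
D_5 = 4.1746
D_6 = 4.4084
TV_6 = 4.5715/(0.163−0.037) = 36.2815
P₀ = Σ Dₜ/(1+r)ᵗ + TV_6/(1+r)^6 = 28.0230

$28.02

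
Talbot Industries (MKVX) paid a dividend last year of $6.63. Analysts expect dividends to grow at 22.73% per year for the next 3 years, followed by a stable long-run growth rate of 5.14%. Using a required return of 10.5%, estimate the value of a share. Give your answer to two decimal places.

$202.82

Two-stage DDM. Project D₁…D_3 at 0.2273, terminal growth 0.0514, discount at r = 0.105.
D_1 = 8.1370
D_2 = 9.9865
D_3 = 12.2565
Terminal value at t=3: TV = D_4/(r−g) = 12.8865/(0.105−0.0514) = 240.4191
P₀ = 8.1370/(1+0.105)^1 + 9.9865/(1+0.105)^2 + 12.2565/(1+0.105)^3 + 240.4191/(1+0.105)^3 = 202.8161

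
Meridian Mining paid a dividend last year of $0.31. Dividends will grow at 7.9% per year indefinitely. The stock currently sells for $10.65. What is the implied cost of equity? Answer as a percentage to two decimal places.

11.04%

Rearranging the constant-growth DDM: r = D₁/P₀ + g.
D₁ = 0.31 × (1 + 0.079) = 0.3345.
r = 0.3345 / 10.65 + 0.079 = 0.03141 + 0.079 = 0.11041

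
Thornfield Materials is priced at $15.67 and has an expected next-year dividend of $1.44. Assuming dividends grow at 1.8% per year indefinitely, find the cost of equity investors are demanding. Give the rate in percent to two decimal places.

10.99%

Rearranging the constant-growth DDM: r = D₁/P₀ + g.
r = 1.4400 / 15.67 + 0.018 = 0.09190 + 0.018 = 0.10990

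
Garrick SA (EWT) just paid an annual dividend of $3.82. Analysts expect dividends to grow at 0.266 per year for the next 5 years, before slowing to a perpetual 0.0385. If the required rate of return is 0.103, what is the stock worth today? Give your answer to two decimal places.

Two-stage DDM. Project D₁…D_5 at 0.266, terminal growth 0.0385, discount at r = 0.103.
D_1 = 4.8361
D_2 = 6.1225
D_3 = 7.7511
D_4 = 9.8129
D_5 = 12.4232
Terminal value at t=5: TV = D_6/(r−g) = 12.9014/(0.103−0.0385) = 200.0224
P₀ = 4.8361/(1+0.103)^1 + 6.1225/(1+0.103)^2 + 7.7511/(1+0.103)^3 + 9.8129/(1+0.103)^4 + 12.4232/(1+0.103)^5 + 200.0224/(1+0.103)^5 = 151.9507

$151.95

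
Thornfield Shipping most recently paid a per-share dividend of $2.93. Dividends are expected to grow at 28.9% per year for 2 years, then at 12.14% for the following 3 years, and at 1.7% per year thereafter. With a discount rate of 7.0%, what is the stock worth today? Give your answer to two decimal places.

Three-stage DDM. Project D₁…D_5; terminal Gordon value at t=5 with g = 0.017; discount at r = 0.07.
D_1 = 3.7768
D_2 = 4.8683
D_3 = 5.4593
D_4 = 6.1220
D_5 = 6.8652
TV_5 = 6.9819/(0.07−0.017) = 131.7347
P₀ = Σ Dₜ/(1+r)ᵗ + TV_5/(1+r)^5 = 115.7285

$115.73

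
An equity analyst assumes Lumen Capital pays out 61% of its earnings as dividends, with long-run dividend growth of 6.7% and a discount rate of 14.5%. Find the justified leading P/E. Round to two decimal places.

Justified leading P/E = b/(r−g) = 0.61/(0.145−0.067) = 7.8205

7.82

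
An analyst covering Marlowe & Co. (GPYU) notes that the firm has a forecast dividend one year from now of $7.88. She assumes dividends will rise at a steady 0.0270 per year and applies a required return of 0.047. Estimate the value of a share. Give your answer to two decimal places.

$394.00

Gordon growth model: P₀ = D₁/(r − g), with D₁ = 7.88 given directly.
P₀ = 7.8800 / (0.047 − 0.027) = 7.8800 / 0.02 = 394.0000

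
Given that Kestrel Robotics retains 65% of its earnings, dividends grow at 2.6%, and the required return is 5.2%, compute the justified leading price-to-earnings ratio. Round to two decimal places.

Payout ratio b = 1 − 0.65 = 0.35.
Justified leading P/E = b/(r−g) = 0.35/(0.052−0.026) = 13.4615

13.46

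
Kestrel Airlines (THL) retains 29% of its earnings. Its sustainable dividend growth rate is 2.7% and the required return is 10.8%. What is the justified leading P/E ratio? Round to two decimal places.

Payout ratio b = 1 − 0.29 = 0.71.
Justified leading P/E = b/(r−g) = 0.71/(0.108−0.027) = 8.7654

8.77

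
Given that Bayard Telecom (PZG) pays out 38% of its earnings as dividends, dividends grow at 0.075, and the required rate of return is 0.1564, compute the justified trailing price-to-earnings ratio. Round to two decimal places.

Justified trailing P/E = b(1+g)/(r−g) = 0.38×(1+0.075)/(0.1564−0.075) = 5.0184

5.02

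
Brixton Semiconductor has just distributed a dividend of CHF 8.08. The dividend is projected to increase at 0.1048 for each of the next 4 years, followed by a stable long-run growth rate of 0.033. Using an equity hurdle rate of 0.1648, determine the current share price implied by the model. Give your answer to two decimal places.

Two-stage DDM. Project D₁…D_4 at 0.1048, terminal growth 0.033, discount at r = 0.1648.
D_1 = 8.9268
D_2 = 9.8623
D_3 = 10.8959
D_4 = 12.0378
Terminal value at t=4: TV = D_5/(r−g) = 12.4350/(0.1648−0.033) = 94.3476
P₀ = 8.9268/(1+0.1648)^1 + 9.8623/(1+0.1648)^2 + 10.8959/(1+0.1648)^3 + 12.0378/(1+0.1648)^4 + 94.3476/(1+0.1648)^4 = 79.6206

CHF 79.62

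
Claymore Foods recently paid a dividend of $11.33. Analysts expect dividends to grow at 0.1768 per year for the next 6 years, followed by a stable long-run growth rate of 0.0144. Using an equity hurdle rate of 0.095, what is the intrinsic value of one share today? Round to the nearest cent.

$307.84

Two-stage DDM. Project D₁…D_6 at 0.1768, terminal growth 0.0144, discount at r = 0.095.
D_1 = 13.3331
D_2 = 15.6904
D_3 = 18.4645
D_4 = 21.7290
D_5 = 25.5707
D_6 = 30.0916
Terminal value at t=6: TV = D_7/(r−g) = 30.5250/(0.095−0.0144) = 378.7216
P₀ = 13.3331/(1+0.095)^1 + 15.6904/(1+0.095)^2 + 18.4645/(1+0.095)^3 + 21.7290/(1+0.095)^4 + 25.5707/(1+0.095)^5 + 30.0916/(1+0.095)^6 + 378.7216/(1+0.095)^6 = 307.8427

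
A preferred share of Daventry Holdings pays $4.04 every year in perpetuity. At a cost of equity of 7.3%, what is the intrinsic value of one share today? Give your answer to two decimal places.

$55.34

Zero-growth DDM (perpetuity): P₀ = D/r = 4.04 / 0.073 = 55.3425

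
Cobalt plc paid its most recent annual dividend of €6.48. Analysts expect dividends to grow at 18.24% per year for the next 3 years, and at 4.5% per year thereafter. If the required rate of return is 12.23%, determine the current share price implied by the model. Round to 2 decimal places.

€124.04

Two-stage DDM. Project D₁…D_3 at 0.1824, terminal growth 0.045, discount at r = 0.1223.
D_1 = 7.6620
D_2 = 9.0595
D_3 = 10.7119
Terminal value at t=3: TV = D_4/(r−g) = 11.1940/(0.1223−0.045) = 144.8122
P₀ = 7.6620/(1+0.1223)^1 + 9.0595/(1+0.1223)^2 + 10.7119/(1+0.1223)^3 + 144.8122/(1+0.1223)^3 = 124.0394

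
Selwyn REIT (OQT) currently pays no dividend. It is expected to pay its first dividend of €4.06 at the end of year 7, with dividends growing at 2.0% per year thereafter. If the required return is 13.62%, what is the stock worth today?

€16.24

Deferred-dividend DDM. At t=6 the remaining stream is a growing perpetuity with first payment D_7 = 4.06.
V_6 = D_7/(r−g) = 4.06/(0.1362−0.02) = 34.9398
P₀ = V_6/(1+r)^6 = 34.9398/(1+0.1362)^6 = 16.2402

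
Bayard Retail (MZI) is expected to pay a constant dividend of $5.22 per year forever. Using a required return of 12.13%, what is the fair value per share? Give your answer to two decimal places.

$43.03

Zero-growth DDM (perpetuity): P₀ = D/r = 5.22 / 0.1213 = 43.0338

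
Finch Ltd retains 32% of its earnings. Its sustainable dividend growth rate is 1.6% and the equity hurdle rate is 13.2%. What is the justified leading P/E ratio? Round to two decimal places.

5.86

Payout ratio b = 1 − 0.32 = 0.68.
Justified leading P/E = b/(r−g) = 0.68/(0.132−0.016) = 5.8621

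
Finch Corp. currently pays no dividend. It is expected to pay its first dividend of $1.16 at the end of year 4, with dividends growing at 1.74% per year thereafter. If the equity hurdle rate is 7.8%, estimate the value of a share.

$15.28

Deferred-dividend DDM. At t=3 the remaining stream is a growing perpetuity with first payment D_4 = 1.16.
V_3 = D_4/(r−g) = 1.16/(0.078−0.0174) = 19.1419
P₀ = V_3/(1+r)^3 = 19.1419/(1+0.078)^3 = 15.2802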